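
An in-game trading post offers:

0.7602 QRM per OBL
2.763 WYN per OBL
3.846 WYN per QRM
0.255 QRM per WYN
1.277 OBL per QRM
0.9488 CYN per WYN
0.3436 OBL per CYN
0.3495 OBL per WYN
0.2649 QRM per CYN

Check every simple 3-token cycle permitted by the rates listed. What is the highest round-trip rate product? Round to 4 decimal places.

1.0218

OBL→QRM→WYN→OBL: 0.7602 × 3.846 × 0.3495 = 1.02184
CYN→QRM→WYN→CYN: 0.2649 × 3.846 × 0.9488 = 0.96664
OBL→WYN→CYN→OBL: 2.763 × 0.9488 × 0.3436 = 0.90076
OBL→WYN→QRM→OBL: 2.763 × 0.255 × 1.277 = 0.89973
Maximum is OBL→QRM→WYN→OBL at 1.0218; arbitrage exists.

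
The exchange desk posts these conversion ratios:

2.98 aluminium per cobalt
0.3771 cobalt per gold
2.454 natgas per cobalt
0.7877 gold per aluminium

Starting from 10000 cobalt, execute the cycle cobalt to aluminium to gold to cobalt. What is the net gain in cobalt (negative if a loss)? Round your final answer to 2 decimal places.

10000 cobalt × 2.98 = 29800 aluminium
29800 aluminium × 0.7877 = 23473.46 gold
23473.46 gold × 0.3771 = 8851.841766 cobalt
Net change: 8851.841766 − 10000 = -1148.158234 cobalt

-1148.16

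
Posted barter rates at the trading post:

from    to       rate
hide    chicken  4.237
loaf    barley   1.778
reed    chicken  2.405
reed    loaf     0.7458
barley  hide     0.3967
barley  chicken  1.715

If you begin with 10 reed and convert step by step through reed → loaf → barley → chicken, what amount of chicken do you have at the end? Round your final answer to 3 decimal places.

10 reed × 0.7458 = 7.458 loaf
7.458 loaf × 1.778 = 13.260324 barley
13.260324 barley × 1.715 = 22.74145566 chicken

22.741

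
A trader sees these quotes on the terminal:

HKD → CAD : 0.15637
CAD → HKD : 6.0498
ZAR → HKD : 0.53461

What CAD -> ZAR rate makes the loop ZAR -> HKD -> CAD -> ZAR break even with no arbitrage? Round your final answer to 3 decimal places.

Known legs of the cycle: 0.53461 × 0.15637 = 0.0835969657
For no arbitrage the full-cycle product must be 1, so the missing rate is 1 / 0.0835969657 ≈ 11.96216.

11.962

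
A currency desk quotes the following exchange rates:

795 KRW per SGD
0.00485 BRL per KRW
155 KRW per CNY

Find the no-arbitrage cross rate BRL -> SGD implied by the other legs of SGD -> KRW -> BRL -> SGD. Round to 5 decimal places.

0.25935

Known legs of the cycle: 795 × 0.00485 = 3.85575
For no arbitrage the full-cycle product must be 1, so the missing rate is 1 / 3.85575 ≈ 0.2593529.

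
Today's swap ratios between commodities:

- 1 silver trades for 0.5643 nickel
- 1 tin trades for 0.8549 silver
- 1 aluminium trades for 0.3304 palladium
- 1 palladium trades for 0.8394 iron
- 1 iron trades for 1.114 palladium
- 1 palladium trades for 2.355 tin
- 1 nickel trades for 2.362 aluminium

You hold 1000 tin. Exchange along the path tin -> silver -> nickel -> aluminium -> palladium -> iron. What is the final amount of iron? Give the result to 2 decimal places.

316.02

1000 tin × 0.8549 = 854.9 silver
854.9 silver × 0.5643 = 482.42007 nickel
482.42007 nickel × 2.362 = 1139.47620534 aluminium
1139.47620534 aluminium × 0.3304 = 376.482938244336 palladium
376.482938244336 palladium × 0.8394 = 316.0197783622956384 iron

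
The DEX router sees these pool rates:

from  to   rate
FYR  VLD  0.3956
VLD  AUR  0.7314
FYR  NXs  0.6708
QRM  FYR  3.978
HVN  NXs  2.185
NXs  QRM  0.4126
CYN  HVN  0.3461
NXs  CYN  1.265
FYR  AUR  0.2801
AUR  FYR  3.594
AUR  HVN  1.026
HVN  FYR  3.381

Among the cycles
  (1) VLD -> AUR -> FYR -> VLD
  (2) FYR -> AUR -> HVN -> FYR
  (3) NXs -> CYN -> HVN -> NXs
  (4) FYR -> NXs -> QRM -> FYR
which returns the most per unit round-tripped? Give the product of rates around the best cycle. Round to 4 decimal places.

(1) 0.7314 × 3.594 × 0.3956 = 1.03989
(2) 0.2801 × 1.026 × 3.381 = 0.97164
(3) 1.265 × 0.3461 × 2.185 = 0.95663
(4) 0.6708 × 0.4126 × 3.978 = 1.10100
Highest is cycle (4) at 1.1010 (>1, arbitrage).

1.1010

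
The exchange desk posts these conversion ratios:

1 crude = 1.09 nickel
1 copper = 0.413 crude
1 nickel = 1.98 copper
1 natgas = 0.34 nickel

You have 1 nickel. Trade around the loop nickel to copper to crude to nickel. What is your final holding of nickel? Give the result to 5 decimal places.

0.89134

1 nickel × 1.98 = 1.98 copper
1.98 copper × 0.413 = 0.81774 crude
0.81774 crude × 1.09 = 0.8913366 nickel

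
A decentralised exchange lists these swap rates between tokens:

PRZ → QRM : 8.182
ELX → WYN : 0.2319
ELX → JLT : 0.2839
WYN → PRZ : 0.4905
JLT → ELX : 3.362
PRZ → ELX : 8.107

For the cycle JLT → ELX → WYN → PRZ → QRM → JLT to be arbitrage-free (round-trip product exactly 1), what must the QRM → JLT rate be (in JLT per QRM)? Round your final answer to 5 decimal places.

Known legs of the cycle: 3.362 × 0.2319 × 0.4905 × 8.182 = 3.1289379059538
For no arbitrage the full-cycle product must be 1, so the missing rate is 1 / 3.1289379059538 ≈ 0.3195973.

0.31960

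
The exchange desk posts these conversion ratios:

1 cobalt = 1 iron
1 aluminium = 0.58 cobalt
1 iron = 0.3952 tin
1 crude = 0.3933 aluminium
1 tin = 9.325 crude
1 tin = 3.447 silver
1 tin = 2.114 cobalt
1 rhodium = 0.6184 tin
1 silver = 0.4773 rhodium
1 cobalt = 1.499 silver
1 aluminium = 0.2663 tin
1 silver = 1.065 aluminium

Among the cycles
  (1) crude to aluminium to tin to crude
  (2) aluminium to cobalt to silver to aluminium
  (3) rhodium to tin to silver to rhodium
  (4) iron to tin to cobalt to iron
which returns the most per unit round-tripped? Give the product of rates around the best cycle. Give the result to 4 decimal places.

(1) 0.3933 × 0.2663 × 9.325 = 0.97666
(2) 0.58 × 1.499 × 1.065 = 0.92593
(3) 0.6184 × 3.447 × 0.4773 = 1.01742
(4) 0.3952 × 2.114 × 1 = 0.83545
Highest is cycle (3) at 1.0174 (>1, arbitrage).

1.0174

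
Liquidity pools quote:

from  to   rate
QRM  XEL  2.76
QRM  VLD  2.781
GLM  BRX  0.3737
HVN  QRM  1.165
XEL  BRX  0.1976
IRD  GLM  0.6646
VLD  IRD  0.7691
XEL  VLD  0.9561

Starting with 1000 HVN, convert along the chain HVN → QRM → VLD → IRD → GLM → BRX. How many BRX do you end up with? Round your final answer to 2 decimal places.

618.86

1000 HVN × 1.165 = 1165 QRM
1165 QRM × 2.781 = 3239.865 VLD
3239.865 VLD × 0.7691 = 2491.7801715 IRD
2491.7801715 IRD × 0.6646 = 1656.0371019789 GLM
1656.0371019789 GLM × 0.3737 = 618.86106500951493 BRX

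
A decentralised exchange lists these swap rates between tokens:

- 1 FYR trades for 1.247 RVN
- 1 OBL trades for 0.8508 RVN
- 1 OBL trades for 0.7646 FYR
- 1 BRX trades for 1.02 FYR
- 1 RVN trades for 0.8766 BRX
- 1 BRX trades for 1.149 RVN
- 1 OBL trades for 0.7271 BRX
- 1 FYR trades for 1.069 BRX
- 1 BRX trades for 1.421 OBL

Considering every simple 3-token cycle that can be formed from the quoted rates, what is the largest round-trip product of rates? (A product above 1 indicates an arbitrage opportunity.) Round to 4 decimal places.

OBL→FYR→BRX→OBL: 0.7646 × 1.069 × 1.421 = 1.16146
RVN→BRX→FYR→RVN: 0.8766 × 1.02 × 1.247 = 1.11498
RVN→BRX→OBL→RVN: 0.8766 × 1.421 × 0.8508 = 1.05980
Maximum is OBL→FYR→BRX→OBL at 1.1615; arbitrage exists.

1.1615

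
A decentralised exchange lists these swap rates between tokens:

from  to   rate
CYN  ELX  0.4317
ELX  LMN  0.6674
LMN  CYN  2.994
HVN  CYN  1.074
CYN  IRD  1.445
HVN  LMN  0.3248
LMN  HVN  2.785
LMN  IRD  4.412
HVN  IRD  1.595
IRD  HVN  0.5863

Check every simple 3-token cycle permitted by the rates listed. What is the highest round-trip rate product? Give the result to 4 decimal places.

HVN→CYN→IRD→HVN: 1.074 × 1.445 × 0.5863 = 0.90990
ELX→LMN→CYN→ELX: 0.6674 × 2.994 × 0.4317 = 0.86262
HVN→LMN→IRD→HVN: 0.3248 × 4.412 × 0.5863 = 0.84018
Maximum is HVN→CYN→IRD→HVN at 0.9099; no arbitrage — every cycle loses value.

0.9099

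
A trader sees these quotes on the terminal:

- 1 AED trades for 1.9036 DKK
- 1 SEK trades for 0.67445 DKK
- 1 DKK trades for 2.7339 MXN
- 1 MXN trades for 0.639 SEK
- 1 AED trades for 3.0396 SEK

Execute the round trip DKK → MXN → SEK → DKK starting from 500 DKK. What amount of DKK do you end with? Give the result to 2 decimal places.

500 DKK × 2.7339 = 1366.95 MXN
1366.95 MXN × 0.639 = 873.48105 SEK
873.48105 SEK × 0.67445 = 589.1192941725 DKK

589.12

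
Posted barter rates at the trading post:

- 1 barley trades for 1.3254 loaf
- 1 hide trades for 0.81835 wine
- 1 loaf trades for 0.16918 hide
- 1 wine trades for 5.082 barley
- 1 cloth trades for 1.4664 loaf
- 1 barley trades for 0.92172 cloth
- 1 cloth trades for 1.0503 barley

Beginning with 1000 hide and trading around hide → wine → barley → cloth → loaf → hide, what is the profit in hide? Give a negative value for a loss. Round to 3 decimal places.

1000 hide × 0.81835 = 818.35 wine
818.35 wine × 5.082 = 4158.8547 barley
4158.8547 barley × 0.92172 = 3833.299554084 cloth
3833.299554084 cloth × 1.4664 = 5621.1504661087776 loaf
5621.1504661087776 loaf × 0.16918 = 950.986235856282994368 hide
Net change: 950.986235856282994368 − 1000 = -49.013764143717005632 hide

-49.014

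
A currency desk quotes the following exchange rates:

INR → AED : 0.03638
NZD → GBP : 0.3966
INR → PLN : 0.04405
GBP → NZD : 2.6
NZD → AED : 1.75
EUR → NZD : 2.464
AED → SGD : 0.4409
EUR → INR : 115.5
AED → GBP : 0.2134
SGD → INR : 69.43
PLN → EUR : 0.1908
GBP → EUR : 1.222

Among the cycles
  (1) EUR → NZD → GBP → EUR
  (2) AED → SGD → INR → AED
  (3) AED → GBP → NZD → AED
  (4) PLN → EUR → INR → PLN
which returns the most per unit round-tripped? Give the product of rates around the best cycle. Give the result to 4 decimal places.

1.1942

(1) 2.464 × 0.3966 × 1.222 = 1.19417
(2) 0.4409 × 69.43 × 0.03638 = 1.11365
(3) 0.2134 × 2.6 × 1.75 = 0.97097
(4) 0.1908 × 115.5 × 0.04405 = 0.97075
Highest is cycle (1) at 1.1942 (>1, arbitrage).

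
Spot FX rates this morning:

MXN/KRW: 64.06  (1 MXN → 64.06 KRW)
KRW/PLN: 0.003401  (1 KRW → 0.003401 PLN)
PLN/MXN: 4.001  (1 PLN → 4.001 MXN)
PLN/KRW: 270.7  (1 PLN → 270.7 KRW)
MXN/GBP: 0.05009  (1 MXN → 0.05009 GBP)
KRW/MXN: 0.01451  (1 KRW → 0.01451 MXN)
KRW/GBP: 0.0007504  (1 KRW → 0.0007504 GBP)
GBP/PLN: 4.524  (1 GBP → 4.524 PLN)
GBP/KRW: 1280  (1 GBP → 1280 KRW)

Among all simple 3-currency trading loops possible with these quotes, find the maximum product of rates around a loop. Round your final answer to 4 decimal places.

0.9303

MXN→GBP→KRW→MXN: 0.05009 × 1280 × 0.01451 = 0.93031
KRW→GBP→PLN→KRW: 0.0007504 × 4.524 × 270.7 = 0.91897
MXN→GBP→PLN→MXN: 0.05009 × 4.524 × 4.001 = 0.90666
MXN→KRW→PLN→MXN: 64.06 × 0.003401 × 4.001 = 0.87169
Maximum is MXN→GBP→KRW→MXN at 0.9303; no arbitrage — every cycle loses value.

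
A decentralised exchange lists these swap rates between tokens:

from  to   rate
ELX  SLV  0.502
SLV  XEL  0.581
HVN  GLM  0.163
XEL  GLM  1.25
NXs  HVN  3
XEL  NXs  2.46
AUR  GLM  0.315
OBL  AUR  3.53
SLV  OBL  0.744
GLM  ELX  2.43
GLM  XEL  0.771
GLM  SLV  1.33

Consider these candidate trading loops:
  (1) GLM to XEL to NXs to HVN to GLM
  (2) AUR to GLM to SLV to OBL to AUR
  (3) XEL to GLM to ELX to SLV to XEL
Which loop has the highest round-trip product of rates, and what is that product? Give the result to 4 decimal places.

1.1003

(1) 0.771 × 2.46 × 3 × 0.163 = 0.92747
(2) 0.315 × 1.33 × 0.744 × 3.53 = 1.10030
(3) 1.25 × 2.43 × 0.502 × 0.581 = 0.88592
Highest is cycle (2) at 1.1003 (>1, arbitrage).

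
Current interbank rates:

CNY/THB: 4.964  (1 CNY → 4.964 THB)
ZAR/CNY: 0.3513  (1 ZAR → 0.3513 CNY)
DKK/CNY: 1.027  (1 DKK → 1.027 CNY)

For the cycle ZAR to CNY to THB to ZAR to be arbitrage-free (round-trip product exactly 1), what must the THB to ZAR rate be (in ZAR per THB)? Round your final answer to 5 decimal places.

0.57344

Known legs of the cycle: 0.3513 × 4.964 = 1.7438532
For no arbitrage the full-cycle product must be 1, so the missing rate is 1 / 1.7438532 ≈ 0.5734428.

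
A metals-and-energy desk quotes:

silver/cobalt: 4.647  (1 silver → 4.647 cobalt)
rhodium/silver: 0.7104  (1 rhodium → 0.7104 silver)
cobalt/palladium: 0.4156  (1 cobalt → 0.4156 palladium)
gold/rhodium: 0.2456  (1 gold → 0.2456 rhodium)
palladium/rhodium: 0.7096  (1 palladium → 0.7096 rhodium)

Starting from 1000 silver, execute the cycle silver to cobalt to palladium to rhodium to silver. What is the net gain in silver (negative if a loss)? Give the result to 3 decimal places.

-26.435

1000 silver × 4.647 = 4647 cobalt
4647 cobalt × 0.4156 = 1931.2932 palladium
1931.2932 palladium × 0.7096 = 1370.44565472 rhodium
1370.44565472 rhodium × 0.7104 = 973.564593113088 silver
Net change: 973.564593113088 − 1000 = -26.435406886912 silver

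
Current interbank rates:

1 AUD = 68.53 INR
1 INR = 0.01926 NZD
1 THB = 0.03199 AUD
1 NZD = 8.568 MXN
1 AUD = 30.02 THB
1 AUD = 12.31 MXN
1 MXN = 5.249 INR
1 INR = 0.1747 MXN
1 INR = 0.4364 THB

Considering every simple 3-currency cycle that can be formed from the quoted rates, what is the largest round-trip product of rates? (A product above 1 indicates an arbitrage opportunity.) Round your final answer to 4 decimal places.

THB→AUD→INR→THB: 0.03199 × 68.53 × 0.4364 = 0.95671
MXN→INR→NZD→MXN: 5.249 × 0.01926 × 8.568 = 0.86619
Maximum is THB→AUD→INR→THB at 0.9567; no arbitrage — every cycle loses value.

0.9567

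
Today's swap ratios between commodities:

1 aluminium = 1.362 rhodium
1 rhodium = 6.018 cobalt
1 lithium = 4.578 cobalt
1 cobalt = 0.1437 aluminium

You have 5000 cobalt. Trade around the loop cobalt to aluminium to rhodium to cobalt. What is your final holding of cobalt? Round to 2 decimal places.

5000 cobalt × 0.1437 = 718.5 aluminium
718.5 aluminium × 1.362 = 978.597 rhodium
978.597 rhodium × 6.018 = 5889.196746 cobalt

5889.20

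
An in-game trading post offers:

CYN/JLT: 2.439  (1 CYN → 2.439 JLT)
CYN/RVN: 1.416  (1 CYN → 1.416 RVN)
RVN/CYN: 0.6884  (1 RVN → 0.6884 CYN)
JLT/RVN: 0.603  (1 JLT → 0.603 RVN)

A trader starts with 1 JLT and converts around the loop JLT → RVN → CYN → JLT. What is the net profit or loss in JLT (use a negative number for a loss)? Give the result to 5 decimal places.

1 JLT × 0.603 = 0.603 RVN
0.603 RVN × 0.6884 = 0.4151052 CYN
0.4151052 CYN × 2.439 = 1.0124415828 JLT
Net change: 1.0124415828 − 1 = 0.0124415828 JLT

0.01244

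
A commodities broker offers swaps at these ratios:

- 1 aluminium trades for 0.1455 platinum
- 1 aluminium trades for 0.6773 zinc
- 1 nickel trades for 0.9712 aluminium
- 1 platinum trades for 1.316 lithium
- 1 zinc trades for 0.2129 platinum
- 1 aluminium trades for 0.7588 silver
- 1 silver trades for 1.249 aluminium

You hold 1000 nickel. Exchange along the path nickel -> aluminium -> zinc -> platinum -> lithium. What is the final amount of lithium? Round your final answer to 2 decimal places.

184.30

1000 nickel × 0.9712 = 971.2 aluminium
971.2 aluminium × 0.6773 = 657.79376 zinc
657.79376 zinc × 0.2129 = 140.044291504 platinum
140.044291504 platinum × 1.316 = 184.298287619264 lithium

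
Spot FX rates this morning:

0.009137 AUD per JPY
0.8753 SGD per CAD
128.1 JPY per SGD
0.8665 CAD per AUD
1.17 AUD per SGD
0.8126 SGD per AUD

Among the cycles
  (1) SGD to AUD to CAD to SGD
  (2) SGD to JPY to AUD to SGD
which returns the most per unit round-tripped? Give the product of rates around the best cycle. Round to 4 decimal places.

(1) 1.17 × 0.8665 × 0.8753 = 0.88738
(2) 128.1 × 0.009137 × 0.8126 = 0.95111
Highest is cycle (2) at 0.9511 (≤1, no arbitrage).

0.9511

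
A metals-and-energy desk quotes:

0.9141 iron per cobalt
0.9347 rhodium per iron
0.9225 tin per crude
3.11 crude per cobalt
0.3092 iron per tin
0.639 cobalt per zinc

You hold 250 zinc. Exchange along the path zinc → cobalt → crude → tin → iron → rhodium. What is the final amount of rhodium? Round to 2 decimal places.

250 zinc × 0.639 = 159.75 cobalt
159.75 cobalt × 3.11 = 496.8225 crude
496.8225 crude × 0.9225 = 458.31875625 tin
458.31875625 tin × 0.3092 = 141.7121594325 iron
141.7121594325 iron × 0.9347 = 132.45835542155775 rhodium

132.46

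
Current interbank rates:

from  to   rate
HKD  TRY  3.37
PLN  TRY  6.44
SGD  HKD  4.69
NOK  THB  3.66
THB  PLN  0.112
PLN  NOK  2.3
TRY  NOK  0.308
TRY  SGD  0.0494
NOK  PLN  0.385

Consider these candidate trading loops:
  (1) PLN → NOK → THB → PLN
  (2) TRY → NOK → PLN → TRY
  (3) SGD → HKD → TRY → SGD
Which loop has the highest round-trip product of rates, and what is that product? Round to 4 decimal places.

(1) 2.3 × 3.66 × 0.112 = 0.94282
(2) 0.308 × 0.385 × 6.44 = 0.76366
(3) 4.69 × 3.37 × 0.0494 = 0.78078
Highest is cycle (1) at 0.9428 (≤1, no arbitrage).

0.9428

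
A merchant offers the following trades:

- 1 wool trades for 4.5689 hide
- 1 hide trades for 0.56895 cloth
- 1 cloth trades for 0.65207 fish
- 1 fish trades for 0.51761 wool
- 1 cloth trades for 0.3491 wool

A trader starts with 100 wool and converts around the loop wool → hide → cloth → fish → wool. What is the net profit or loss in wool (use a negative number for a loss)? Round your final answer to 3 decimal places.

-12.263

100 wool × 4.5689 = 456.89 hide
456.89 hide × 0.56895 = 259.9475655 cloth
259.9475655 cloth × 0.65207 = 169.504009035585 fish
169.504009035585 fish × 0.51761 = 87.73697011690915185 wool
Net change: 87.73697011690915185 − 100 = -12.26302988309084815 wool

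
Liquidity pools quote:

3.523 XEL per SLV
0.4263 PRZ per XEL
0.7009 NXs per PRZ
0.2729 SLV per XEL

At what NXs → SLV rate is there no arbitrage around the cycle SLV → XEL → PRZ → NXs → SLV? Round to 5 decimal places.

0.94998

Known legs of the cycle: 3.523 × 0.4263 × 0.7009 = 1.05265009941
For no arbitrage the full-cycle product must be 1, so the missing rate is 1 / 1.05265009941 ≈ 0.9499833.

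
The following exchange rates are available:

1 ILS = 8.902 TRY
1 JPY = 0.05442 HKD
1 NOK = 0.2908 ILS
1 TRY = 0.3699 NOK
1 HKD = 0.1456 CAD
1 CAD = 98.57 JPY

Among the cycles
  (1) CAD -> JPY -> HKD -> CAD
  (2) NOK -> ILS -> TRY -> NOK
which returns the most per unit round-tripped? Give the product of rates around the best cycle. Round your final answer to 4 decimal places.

0.9576

(1) 98.57 × 0.05442 × 0.1456 = 0.78102
(2) 0.2908 × 8.902 × 0.3699 = 0.95756
Highest is cycle (2) at 0.9576 (≤1, no arbitrage).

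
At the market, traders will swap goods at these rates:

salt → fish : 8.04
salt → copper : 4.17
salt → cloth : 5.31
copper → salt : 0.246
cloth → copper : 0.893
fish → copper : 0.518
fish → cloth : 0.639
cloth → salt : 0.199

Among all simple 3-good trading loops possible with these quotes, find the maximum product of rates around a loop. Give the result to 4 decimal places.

1.1665

copper→salt→cloth→copper: 0.246 × 5.31 × 0.893 = 1.16649
copper→salt→fish→copper: 0.246 × 8.04 × 0.518 = 1.02452
salt→fish→cloth→salt: 8.04 × 0.639 × 0.199 = 1.02237
Maximum is copper→salt→cloth→copper at 1.1665; arbitrage exists.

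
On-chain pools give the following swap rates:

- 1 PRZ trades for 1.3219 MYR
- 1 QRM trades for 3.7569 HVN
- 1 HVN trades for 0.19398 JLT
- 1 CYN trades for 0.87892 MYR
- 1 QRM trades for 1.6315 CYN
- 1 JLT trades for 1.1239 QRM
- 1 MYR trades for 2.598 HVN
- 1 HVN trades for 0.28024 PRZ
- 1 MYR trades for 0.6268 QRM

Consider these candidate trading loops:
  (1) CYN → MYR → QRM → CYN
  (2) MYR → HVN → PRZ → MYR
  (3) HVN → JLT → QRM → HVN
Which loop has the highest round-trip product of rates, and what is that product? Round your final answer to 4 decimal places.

0.9624

(1) 0.87892 × 0.6268 × 1.6315 = 0.89880
(2) 2.598 × 0.28024 × 1.3219 = 0.96243
(3) 0.19398 × 1.1239 × 3.7569 = 0.81906
Highest is cycle (2) at 0.9624 (≤1, no arbitrage).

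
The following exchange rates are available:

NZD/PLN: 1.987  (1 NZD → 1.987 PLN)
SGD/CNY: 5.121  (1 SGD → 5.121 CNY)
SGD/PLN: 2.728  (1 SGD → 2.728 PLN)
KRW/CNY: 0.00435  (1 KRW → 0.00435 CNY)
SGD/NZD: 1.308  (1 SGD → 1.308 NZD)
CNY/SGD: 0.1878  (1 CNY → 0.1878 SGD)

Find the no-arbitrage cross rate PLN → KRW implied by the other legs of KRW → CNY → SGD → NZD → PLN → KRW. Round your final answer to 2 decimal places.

Known legs of the cycle: 0.00435 × 0.1878 × 1.308 × 1.987 = 0.00212319780228
For no arbitrage the full-cycle product must be 1, so the missing rate is 1 / 0.00212319780228 ≈ 470.9877.

470.99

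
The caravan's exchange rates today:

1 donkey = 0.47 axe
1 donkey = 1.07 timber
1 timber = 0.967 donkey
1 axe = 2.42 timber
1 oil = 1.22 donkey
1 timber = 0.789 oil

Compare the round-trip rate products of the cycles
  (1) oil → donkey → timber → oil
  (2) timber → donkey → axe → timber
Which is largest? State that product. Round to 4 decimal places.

1.0999

(1) 1.22 × 1.07 × 0.789 = 1.02996
(2) 0.967 × 0.47 × 2.42 = 1.09987
Highest is cycle (2) at 1.0999 (>1, arbitrage).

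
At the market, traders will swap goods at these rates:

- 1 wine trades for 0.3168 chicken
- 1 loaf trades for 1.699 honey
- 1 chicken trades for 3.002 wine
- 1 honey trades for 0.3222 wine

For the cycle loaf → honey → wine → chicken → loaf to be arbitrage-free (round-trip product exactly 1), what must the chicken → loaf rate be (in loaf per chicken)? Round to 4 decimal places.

Known legs of the cycle: 1.699 × 0.3222 × 0.3168 = 0.17342195904
For no arbitrage the full-cycle product must be 1, so the missing rate is 1 / 0.17342195904 ≈ 5.766282.

5.7663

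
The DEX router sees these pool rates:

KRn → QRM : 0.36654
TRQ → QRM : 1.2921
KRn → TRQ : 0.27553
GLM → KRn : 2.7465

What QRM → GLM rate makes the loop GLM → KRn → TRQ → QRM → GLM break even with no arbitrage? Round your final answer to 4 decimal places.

1.0227

Known legs of the cycle: 2.7465 × 0.27553 × 1.2921 = 0.9777878176545
For no arbitrage the full-cycle product must be 1, so the missing rate is 1 / 0.9777878176545 ≈ 1.022717.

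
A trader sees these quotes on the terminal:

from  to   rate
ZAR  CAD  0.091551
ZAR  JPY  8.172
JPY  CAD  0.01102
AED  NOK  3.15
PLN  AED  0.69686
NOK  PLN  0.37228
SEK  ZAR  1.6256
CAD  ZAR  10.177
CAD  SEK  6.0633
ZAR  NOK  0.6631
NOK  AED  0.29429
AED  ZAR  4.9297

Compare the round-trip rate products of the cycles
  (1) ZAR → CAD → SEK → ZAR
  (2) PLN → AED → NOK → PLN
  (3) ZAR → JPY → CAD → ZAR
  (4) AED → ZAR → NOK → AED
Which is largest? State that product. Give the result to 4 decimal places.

0.9620

(1) 0.091551 × 6.0633 × 1.6256 = 0.90237
(2) 0.69686 × 3.15 × 0.37228 = 0.81720
(3) 8.172 × 0.01102 × 10.177 = 0.91649
(4) 4.9297 × 0.6631 × 0.29429 = 0.96200
Highest is cycle (4) at 0.9620 (≤1, no arbitrage).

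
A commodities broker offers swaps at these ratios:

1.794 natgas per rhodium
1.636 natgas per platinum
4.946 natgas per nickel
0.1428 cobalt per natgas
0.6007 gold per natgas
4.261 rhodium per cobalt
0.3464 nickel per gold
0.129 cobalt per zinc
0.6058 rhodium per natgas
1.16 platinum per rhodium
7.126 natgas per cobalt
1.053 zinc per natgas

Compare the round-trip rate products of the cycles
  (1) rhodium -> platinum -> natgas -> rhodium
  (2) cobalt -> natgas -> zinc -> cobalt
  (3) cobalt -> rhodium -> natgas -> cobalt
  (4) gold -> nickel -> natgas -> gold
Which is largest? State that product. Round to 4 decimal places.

1.1497

(1) 1.16 × 1.636 × 0.6058 = 1.14966
(2) 7.126 × 1.053 × 0.129 = 0.96797
(3) 4.261 × 1.794 × 0.1428 = 1.09160
(4) 0.3464 × 4.946 × 0.6007 = 1.02918
Highest is cycle (1) at 1.1497 (>1, arbitrage).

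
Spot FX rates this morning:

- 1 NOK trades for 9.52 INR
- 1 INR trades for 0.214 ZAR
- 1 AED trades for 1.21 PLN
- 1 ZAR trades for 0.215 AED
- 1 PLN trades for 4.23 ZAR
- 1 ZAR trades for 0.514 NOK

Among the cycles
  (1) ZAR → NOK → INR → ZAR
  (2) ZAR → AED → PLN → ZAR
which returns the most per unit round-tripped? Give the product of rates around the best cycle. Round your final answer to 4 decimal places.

(1) 0.514 × 9.52 × 0.214 = 1.04716
(2) 0.215 × 1.21 × 4.23 = 1.10043
Highest is cycle (2) at 1.1004 (>1, arbitrage).

1.1004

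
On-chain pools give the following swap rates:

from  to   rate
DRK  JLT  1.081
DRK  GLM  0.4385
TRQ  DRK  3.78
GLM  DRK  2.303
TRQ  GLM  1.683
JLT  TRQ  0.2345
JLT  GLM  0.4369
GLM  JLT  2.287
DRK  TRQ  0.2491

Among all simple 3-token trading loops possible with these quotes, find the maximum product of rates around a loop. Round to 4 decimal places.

JLT→GLM→DRK→JLT: 0.4369 × 2.303 × 1.081 = 1.08768
TRQ→GLM→DRK→TRQ: 1.683 × 2.303 × 0.2491 = 0.96550
TRQ→DRK→JLT→TRQ: 3.78 × 1.081 × 0.2345 = 0.95821
TRQ→GLM→JLT→TRQ: 1.683 × 2.287 × 0.2345 = 0.90260
Maximum is JLT→GLM→DRK→JLT at 1.0877; arbitrage exists.

1.0877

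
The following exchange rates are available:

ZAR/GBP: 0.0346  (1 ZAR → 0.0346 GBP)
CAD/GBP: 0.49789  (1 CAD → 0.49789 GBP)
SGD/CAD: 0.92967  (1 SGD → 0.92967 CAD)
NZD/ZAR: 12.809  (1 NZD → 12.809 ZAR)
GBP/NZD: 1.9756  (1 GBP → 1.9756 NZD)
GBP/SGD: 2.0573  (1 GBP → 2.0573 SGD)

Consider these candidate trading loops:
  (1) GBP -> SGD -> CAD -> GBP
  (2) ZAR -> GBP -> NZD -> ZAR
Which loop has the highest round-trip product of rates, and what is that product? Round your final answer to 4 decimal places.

0.9523

(1) 2.0573 × 0.92967 × 0.49789 = 0.95227
(2) 0.0346 × 1.9756 × 12.809 = 0.87557
Highest is cycle (1) at 0.9523 (≤1, no arbitrage).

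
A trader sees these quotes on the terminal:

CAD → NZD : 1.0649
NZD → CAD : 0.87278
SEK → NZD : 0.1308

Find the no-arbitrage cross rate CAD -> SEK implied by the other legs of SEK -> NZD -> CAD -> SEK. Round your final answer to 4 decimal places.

8.7597

Known legs of the cycle: 0.1308 × 0.87278 = 0.114159624
For no arbitrage the full-cycle product must be 1, so the missing rate is 1 / 0.114159624 ≈ 8.759664.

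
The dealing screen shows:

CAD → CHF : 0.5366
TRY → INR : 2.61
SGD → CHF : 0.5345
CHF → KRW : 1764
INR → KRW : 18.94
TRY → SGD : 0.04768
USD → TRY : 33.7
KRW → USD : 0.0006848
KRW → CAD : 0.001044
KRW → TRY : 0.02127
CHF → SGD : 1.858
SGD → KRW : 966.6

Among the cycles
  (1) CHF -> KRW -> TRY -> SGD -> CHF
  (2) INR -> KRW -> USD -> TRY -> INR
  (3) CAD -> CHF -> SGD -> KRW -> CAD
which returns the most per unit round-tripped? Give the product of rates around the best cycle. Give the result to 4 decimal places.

(1) 1764 × 0.02127 × 0.04768 × 0.5345 = 0.95620
(2) 18.94 × 0.0006848 × 33.7 × 2.61 = 1.14081
(3) 0.5366 × 1.858 × 966.6 × 0.001044 = 1.00611
Highest is cycle (2) at 1.1408 (>1, arbitrage).

1.1408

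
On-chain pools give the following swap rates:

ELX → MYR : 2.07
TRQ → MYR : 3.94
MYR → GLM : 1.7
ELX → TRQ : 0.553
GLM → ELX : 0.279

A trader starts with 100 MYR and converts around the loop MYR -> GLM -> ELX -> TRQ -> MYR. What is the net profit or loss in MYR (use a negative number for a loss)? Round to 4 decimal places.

3.3414

100 MYR × 1.7 = 170 GLM
170 GLM × 0.279 = 47.43 ELX
47.43 ELX × 0.553 = 26.22879 TRQ
26.22879 TRQ × 3.94 = 103.3414326 MYR
Net change: 103.3414326 − 100 = 3.3414326 MYR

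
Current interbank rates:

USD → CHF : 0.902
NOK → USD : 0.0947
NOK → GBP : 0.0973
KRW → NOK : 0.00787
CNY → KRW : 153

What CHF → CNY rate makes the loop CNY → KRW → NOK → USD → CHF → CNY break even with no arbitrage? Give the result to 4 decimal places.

Known legs of the cycle: 153 × 0.00787 × 0.0947 × 0.902 = 0.102854353734
For no arbitrage the full-cycle product must be 1, so the missing rate is 1 / 0.102854353734 ≈ 9.722486.

9.7225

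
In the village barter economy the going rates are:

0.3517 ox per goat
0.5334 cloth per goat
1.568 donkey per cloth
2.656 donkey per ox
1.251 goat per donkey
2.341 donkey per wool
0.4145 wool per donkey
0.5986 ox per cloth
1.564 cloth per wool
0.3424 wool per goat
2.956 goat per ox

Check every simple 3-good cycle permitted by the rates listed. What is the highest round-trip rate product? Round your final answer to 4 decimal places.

1.1686

goat→ox→donkey→goat: 0.3517 × 2.656 × 1.251 = 1.16858
cloth→donkey→goat→cloth: 1.568 × 1.251 × 0.5334 = 1.04630
cloth→donkey→wool→cloth: 1.568 × 0.4145 × 1.564 = 1.01650
goat→wool→donkey→goat: 0.3424 × 2.341 × 1.251 = 1.00275
cloth→ox→goat→cloth: 0.5986 × 2.956 × 0.5334 = 0.94383
Maximum is goat→ox→donkey→goat at 1.1686; arbitrage exists.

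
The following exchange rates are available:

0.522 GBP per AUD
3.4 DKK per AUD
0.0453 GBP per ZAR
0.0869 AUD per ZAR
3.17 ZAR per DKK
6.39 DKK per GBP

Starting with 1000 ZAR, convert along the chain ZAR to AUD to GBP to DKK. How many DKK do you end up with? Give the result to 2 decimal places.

1000 ZAR × 0.0869 = 86.9 AUD
86.9 AUD × 0.522 = 45.3618 GBP
45.3618 GBP × 6.39 = 289.861902 DKK

289.86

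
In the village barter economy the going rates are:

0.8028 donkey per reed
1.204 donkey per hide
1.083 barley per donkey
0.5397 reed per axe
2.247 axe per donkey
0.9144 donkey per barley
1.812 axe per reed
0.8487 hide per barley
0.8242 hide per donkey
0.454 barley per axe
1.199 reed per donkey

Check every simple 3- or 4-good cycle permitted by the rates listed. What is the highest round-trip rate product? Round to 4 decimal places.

donkey→barley→hide→donkey: 1.083 × 0.8487 × 1.204 = 1.10665
donkey→axe→barley→hide→donkey: 2.247 × 0.454 × 0.8487 × 1.204 = 1.04241
reed→donkey→axe→reed: 0.8028 × 2.247 × 0.5397 = 0.97356
donkey→axe→barley→donkey: 2.247 × 0.454 × 0.9144 = 0.93281
reed→axe→barley→donkey→reed: 1.812 × 0.454 × 0.9144 × 1.199 = 0.90192
Maximum is donkey→barley→hide→donkey at 1.1066; arbitrage exists.

1.1066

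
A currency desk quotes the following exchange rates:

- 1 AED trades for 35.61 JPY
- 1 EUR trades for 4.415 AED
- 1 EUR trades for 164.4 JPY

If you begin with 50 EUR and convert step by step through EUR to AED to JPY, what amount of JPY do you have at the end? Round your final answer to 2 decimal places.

50 EUR × 4.415 = 220.75 AED
220.75 AED × 35.61 = 7860.9075 JPY

7860.91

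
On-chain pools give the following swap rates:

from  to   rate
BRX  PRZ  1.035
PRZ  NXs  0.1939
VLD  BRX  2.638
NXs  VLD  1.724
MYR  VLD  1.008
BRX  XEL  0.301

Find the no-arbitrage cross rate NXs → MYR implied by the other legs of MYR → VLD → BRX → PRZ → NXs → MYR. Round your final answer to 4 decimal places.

Known legs of the cycle: 1.008 × 2.638 × 1.035 × 0.1939 = 0.533646274896
For no arbitrage the full-cycle product must be 1, so the missing rate is 1 / 0.533646274896 ≈ 1.873900.

1.8739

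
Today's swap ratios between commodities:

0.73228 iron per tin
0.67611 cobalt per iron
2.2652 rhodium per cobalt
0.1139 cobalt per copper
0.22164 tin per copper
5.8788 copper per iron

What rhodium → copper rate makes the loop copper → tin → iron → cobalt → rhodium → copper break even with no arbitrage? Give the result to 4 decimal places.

4.0230

Known legs of the cycle: 0.22164 × 0.73228 × 0.67611 × 2.2652 = 0.2485702944222853824
For no arbitrage the full-cycle product must be 1, so the missing rate is 1 / 0.2485702944222853824 ≈ 4.023007.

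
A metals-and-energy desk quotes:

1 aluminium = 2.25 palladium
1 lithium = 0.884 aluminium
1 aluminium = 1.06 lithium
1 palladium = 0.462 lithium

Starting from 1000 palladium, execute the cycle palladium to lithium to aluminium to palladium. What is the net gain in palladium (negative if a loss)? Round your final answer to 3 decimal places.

-81.082

1000 palladium × 0.462 = 462 lithium
462 lithium × 0.884 = 408.408 aluminium
408.408 aluminium × 2.25 = 918.918 palladium
Net change: 918.918 − 1000 = -81.082 palladium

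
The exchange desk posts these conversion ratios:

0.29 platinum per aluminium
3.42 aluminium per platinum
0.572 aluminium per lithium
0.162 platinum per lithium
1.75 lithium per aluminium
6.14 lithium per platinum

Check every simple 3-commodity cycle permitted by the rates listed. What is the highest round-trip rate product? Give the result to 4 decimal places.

lithium→aluminium→platinum→lithium: 0.572 × 0.29 × 6.14 = 1.01850
lithium→platinum→aluminium→lithium: 0.162 × 3.42 × 1.75 = 0.96957
Maximum is lithium→aluminium→platinum→lithium at 1.0185; arbitrage exists.

1.0185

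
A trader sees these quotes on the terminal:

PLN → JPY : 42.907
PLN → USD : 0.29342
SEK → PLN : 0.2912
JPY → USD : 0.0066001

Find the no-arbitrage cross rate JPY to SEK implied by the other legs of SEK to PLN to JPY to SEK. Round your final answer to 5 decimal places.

Known legs of the cycle: 0.2912 × 42.907 = 12.4945184
For no arbitrage the full-cycle product must be 1, so the missing rate is 1 / 12.4945184 ≈ 0.0800351.

0.08004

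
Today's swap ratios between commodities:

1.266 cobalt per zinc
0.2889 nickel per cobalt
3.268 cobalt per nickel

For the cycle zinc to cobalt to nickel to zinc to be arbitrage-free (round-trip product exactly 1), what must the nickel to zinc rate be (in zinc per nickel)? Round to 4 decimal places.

Known legs of the cycle: 1.266 × 0.2889 = 0.3657474
For no arbitrage the full-cycle product must be 1, so the missing rate is 1 / 0.3657474 ≈ 2.734127.

2.7341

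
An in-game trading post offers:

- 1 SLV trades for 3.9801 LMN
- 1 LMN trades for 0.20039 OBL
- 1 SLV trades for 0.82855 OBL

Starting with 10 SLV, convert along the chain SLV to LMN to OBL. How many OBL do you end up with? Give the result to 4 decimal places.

10 SLV × 3.9801 = 39.801 LMN
39.801 LMN × 0.20039 = 7.97572239 OBL

7.9757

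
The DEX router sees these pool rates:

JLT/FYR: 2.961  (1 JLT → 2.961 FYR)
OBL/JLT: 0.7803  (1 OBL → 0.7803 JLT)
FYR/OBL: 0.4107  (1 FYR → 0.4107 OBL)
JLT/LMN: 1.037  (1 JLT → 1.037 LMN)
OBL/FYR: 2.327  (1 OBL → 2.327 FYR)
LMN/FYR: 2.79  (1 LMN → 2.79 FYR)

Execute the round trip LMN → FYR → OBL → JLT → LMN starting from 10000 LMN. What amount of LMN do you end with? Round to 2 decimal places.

9271.91

10000 LMN × 2.79 = 27900 FYR
27900 FYR × 0.4107 = 11458.53 OBL
11458.53 OBL × 0.7803 = 8941.090959 JLT
8941.090959 JLT × 1.037 = 9271.911324483 LMN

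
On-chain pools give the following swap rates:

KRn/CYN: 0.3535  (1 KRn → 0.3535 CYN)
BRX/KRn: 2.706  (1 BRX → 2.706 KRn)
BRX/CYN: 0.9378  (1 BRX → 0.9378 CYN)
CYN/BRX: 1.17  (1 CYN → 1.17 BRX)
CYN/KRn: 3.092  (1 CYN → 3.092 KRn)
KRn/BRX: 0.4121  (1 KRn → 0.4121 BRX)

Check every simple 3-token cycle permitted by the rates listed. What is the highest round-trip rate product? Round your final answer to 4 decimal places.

1.1950

BRX→CYN→KRn→BRX: 0.9378 × 3.092 × 0.4121 = 1.19496
BRX→KRn→CYN→BRX: 2.706 × 0.3535 × 1.17 = 1.11919
Maximum is BRX→CYN→KRn→BRX at 1.1950; arbitrage exists.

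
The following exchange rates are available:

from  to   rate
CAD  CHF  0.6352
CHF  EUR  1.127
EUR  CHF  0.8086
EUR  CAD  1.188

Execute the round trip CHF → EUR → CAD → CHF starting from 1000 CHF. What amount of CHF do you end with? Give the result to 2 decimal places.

850.45

1000 CHF × 1.127 = 1127 EUR
1127 EUR × 1.188 = 1338.876 CAD
1338.876 CAD × 0.6352 = 850.4540352 CHF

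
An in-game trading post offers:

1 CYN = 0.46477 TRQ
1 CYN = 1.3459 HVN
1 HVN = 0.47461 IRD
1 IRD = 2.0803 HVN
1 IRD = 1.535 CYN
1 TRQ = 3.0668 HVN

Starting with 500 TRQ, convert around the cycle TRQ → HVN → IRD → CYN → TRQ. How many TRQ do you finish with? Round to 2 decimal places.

519.20

500 TRQ × 3.0668 = 1533.4 HVN
1533.4 HVN × 0.47461 = 727.766974 IRD
727.766974 IRD × 1.535 = 1117.12230509 CYN
1117.12230509 CYN × 0.46477 = 519.2049337366793 TRQ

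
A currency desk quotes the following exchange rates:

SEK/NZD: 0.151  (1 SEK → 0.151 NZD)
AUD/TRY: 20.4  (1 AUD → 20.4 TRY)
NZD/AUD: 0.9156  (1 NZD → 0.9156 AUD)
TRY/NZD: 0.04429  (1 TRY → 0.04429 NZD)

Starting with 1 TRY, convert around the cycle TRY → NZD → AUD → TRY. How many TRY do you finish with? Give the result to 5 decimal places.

0.82726

1 TRY × 0.04429 = 0.04429 NZD
0.04429 NZD × 0.9156 = 0.040551924 AUD
0.040551924 AUD × 20.4 = 0.8272592496 TRY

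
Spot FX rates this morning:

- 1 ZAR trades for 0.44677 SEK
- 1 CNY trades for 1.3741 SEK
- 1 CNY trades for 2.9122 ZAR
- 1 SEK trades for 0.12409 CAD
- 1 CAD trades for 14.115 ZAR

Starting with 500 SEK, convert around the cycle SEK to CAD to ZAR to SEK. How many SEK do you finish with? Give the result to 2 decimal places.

391.27

500 SEK × 0.12409 = 62.045 CAD
62.045 CAD × 14.115 = 875.765175 ZAR
875.765175 ZAR × 0.44677 = 391.26560723475 SEK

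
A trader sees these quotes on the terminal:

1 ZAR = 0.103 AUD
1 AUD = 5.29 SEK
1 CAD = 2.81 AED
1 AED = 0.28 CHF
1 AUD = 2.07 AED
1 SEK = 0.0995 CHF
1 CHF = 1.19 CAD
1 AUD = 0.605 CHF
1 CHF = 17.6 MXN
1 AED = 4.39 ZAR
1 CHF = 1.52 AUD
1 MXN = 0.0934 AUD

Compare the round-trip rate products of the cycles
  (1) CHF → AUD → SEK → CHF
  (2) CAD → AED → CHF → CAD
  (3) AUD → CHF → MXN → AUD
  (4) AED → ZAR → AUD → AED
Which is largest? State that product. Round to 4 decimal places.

0.9945

(1) 1.52 × 5.29 × 0.0995 = 0.80006
(2) 2.81 × 0.28 × 1.19 = 0.93629
(3) 0.605 × 17.6 × 0.0934 = 0.99452
(4) 4.39 × 0.103 × 2.07 = 0.93599
Highest is cycle (3) at 0.9945 (≤1, no arbitrage).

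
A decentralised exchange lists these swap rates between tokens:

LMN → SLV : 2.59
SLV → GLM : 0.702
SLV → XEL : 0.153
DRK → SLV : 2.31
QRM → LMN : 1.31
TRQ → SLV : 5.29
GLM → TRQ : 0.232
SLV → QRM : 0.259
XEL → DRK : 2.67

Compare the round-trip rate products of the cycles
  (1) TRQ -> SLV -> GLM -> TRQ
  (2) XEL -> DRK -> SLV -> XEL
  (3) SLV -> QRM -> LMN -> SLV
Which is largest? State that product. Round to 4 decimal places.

0.9437

(1) 5.29 × 0.702 × 0.232 = 0.86155
(2) 2.67 × 2.31 × 0.153 = 0.94366
(3) 0.259 × 1.31 × 2.59 = 0.87876
Highest is cycle (2) at 0.9437 (≤1, no arbitrage).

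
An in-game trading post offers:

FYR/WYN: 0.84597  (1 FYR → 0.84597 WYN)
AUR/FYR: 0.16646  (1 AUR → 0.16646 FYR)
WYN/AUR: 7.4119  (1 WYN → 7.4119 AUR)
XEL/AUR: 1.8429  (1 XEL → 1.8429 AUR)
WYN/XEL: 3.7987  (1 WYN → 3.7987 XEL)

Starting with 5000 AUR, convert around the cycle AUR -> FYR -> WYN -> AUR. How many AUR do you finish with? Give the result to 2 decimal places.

5000 AUR × 0.16646 = 832.3 FYR
832.3 FYR × 0.84597 = 704.100831 WYN
704.100831 WYN × 7.4119 = 5218.7249492889 AUR

5218.72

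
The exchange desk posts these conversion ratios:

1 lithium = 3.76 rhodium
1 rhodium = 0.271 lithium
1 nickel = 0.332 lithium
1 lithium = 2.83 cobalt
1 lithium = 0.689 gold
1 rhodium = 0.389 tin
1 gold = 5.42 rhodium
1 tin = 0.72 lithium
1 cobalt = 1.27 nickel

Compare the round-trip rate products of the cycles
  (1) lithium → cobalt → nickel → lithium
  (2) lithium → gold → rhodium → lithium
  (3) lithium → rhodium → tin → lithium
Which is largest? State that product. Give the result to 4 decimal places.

(1) 2.83 × 1.27 × 0.332 = 1.19324
(2) 0.689 × 5.42 × 0.271 = 1.01202
(3) 3.76 × 0.389 × 0.72 = 1.05310
Highest is cycle (1) at 1.1932 (>1, arbitrage).

1.1932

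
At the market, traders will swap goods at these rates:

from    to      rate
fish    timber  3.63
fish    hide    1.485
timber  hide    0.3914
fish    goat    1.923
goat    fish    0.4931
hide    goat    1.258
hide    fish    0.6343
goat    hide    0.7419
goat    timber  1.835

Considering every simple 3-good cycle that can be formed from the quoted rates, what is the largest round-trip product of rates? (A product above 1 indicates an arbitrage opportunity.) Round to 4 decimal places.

0.9212

fish→hide→goat→fish: 1.485 × 1.258 × 0.4931 = 0.92117
fish→goat→hide→fish: 1.923 × 0.7419 × 0.6343 = 0.90494
timber→hide→goat→timber: 0.3914 × 1.258 × 1.835 = 0.90352
fish→timber→hide→fish: 3.63 × 0.3914 × 0.6343 = 0.90120
Maximum is fish→hide→goat→fish at 0.9212; no arbitrage — every cycle loses value.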